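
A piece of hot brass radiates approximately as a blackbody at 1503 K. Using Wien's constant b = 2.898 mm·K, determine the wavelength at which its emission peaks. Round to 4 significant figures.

λ_max ≈ 1.928 μm

Wien's displacement law: λ_max = b/T = (2.898×10⁻³ m·K)/(1503 K) = 1.9281×10⁻⁶ m.
That is 1.928 μm, in the infrared range.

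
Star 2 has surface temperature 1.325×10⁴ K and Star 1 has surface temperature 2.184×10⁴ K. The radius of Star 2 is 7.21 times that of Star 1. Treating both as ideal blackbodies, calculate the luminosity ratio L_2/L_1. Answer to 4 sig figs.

L ∝ R²T⁴, so L_2/L_1 = (R_2/R_1)²(T_2/T_1)⁴ = (7.21)² × (1.325×10⁴/2.184×10⁴)⁴ = 51.9841 × 0.135473 = 7.042.

L_2/L_1 ≈ 7.042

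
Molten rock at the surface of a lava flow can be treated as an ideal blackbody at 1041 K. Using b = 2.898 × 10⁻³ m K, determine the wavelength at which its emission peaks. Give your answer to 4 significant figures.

Wien's displacement law: λ_max = b/T = (2.898×10⁻³ m·K)/(1041 K) = 2.7839×10⁻⁶ m.
That is 2.784 μm, in the infrared range.

λ_max ≈ 2.784 μm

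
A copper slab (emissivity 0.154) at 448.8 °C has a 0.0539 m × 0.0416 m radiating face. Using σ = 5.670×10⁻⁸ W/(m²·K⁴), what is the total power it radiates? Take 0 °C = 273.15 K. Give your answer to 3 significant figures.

T = 448.8 °C + 273.15 = 721.95 K.
Area A = 0.0539 × 0.0416 = 2.24224×10⁻³ m².
P = εσAT⁴ = 0.154 × 5.670×10⁻⁸ × 2.24224×10⁻³ × (721.95)⁴ = 5.32 W.

P ≈ 5.32 W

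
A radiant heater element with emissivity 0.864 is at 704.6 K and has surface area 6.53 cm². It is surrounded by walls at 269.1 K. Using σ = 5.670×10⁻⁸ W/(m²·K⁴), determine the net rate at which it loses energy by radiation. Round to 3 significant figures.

Area A = 6.53 cm² = 6.53×10⁻⁴ m².
Net radiated power P_net = εσA(T⁴ − T₀⁴) = 0.864×5.670×10⁻⁸×6.53×10⁻⁴×(704.6⁴ − 269.1⁴).
T⁴ − T₀⁴ = 2.46474×10¹¹ − 5.24390×10⁹ = 2.41230×10¹¹ K⁴, so P_net = 7.72 W.

Net loss ≈ 7.72 W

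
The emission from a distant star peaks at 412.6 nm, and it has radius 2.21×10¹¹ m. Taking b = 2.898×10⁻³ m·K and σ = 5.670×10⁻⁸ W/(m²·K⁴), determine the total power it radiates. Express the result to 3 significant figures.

P ≈ 8.47×10³¹ W

Wien's law: T = b/λ_max = 2.898×10⁻³/4.126×10⁻⁷ = 7023.75 K.
Surface area A = 4πR² = 4π(2.21×10¹¹ m)² = 6.13754×10²³ m².
Then P = σAT⁴ = 5.670×10⁻⁸×6.13754×10²³×(7023.75)⁴ = 8.47×10³¹ W.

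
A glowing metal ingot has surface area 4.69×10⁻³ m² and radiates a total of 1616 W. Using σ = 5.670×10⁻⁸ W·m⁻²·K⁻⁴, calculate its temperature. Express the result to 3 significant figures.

T ≈ 1.57×10³ K

Area A = 4.69×10⁻³ m².
P = σAT⁴ ⇒ T = (P/(σA))^(1/4) = (1616/(5.670×10⁻⁸×4.69×10⁻³))^(1/4) = 1.57×10³ K.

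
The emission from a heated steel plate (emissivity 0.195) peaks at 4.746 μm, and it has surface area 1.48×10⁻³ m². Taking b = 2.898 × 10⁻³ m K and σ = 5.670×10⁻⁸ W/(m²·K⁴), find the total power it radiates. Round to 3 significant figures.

Wien's law: T = b/λ_max = 2.898×10⁻³/4.746×10⁻⁶ = 610.619 K.
Area A = 1.48×10⁻³ m².
Then P = εσAT⁴ = 0.195×5.670×10⁻⁸×1.48×10⁻³×(610.619)⁴ = 2.27 W.

P ≈ 2.27 W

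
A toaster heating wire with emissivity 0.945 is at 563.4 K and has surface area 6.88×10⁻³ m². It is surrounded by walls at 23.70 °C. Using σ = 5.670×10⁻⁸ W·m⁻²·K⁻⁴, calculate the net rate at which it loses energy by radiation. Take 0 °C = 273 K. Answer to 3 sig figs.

Net loss ≈ 34.3 W

Surroundings: T = 23.70 °C + 273 = 296.70 K.
Area A = 6.88×10⁻³ m².
Net radiated power P_net = εσA(T⁴ − T₀⁴) = 0.945×5.670×10⁻⁸×6.88×10⁻³×(563.4⁴ − 296.70⁴).
T⁴ − T₀⁴ = 1.00755×10¹¹ − 7.74944×10⁹ = 9.30056×10¹⁰ K⁴, so P_net = 34.3 W.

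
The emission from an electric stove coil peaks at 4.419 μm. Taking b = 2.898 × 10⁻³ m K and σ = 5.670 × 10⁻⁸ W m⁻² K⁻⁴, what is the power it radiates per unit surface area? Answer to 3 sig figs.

I ≈ 1.05×10⁴ W/m²

Wien's law: T = b/λ_max = 2.898×10⁻³/4.419×10⁻⁶ = 655.804 K.
Then I = σT⁴ = 5.670×10⁻⁸×(655.804)⁴ = 1.05×10⁴ W/m².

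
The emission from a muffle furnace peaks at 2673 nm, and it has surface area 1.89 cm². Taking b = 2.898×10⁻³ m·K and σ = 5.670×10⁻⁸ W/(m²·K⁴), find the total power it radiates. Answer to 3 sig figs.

Wien's law: T = b/λ_max = 2.898×10⁻³/2.673×10⁻⁶ = 1084.18 K.
Area A = 1.89 cm² = 1.89×10⁻⁴ m².
Then P = σAT⁴ = 5.670×10⁻⁸×1.89×10⁻⁴×(1084.18)⁴ = 14.8 W.

P ≈ 14.8 W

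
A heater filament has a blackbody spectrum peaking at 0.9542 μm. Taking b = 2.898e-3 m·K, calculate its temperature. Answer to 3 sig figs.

Wien's law gives T = b/λ_max = (2.898×10⁻³ m·K)/(9.542×10⁻⁷ m) = 3.04×10³ K.

T ≈ 3.04×10³ K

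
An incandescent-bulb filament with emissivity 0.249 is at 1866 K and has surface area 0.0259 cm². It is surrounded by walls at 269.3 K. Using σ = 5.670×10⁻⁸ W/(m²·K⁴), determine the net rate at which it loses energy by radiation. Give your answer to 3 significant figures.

Area A = 0.0259 cm² = 2.59×10⁻⁶ m².
Net radiated power P_net = εσA(T⁴ − T₀⁴) = 0.249×5.670×10⁻⁸×2.59×10⁻⁶×(1866⁴ − 269.3⁴).
T⁴ − T₀⁴ = 1.21240×10¹³ − 5.25951×10⁹ = 1.21187×10¹³ K⁴, so P_net = 0.443 W.

Net loss ≈ 0.443 W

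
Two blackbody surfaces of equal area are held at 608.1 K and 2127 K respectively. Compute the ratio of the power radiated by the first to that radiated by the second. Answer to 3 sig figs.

With equal areas, P₁/P₂ = (T₁/T₂)⁴ = (608.1/2127)⁴ = 6.68×10⁻³.

P₁/P₂ ≈ 6.68×10⁻³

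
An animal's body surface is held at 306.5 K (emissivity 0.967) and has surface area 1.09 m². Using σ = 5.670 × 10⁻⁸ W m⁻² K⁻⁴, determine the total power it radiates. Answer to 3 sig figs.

Area A = 1.09 m².
P = εσAT⁴ = 0.967 × 5.670×10⁻⁸ × 1.09 × (306.5)⁴ = 527 W.

P ≈ 527 W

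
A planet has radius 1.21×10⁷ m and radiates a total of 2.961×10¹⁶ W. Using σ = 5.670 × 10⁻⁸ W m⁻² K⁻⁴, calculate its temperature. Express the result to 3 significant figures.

T ≈ 130 K

Surface area A = 4πR² = 4π(1.21×10⁷ m)² = 1.83984×10¹⁵ m².
P = σAT⁴ ⇒ T = (P/(σA))^(1/4) = (2.961×10¹⁶/(5.670×10⁻⁸×1.83984×10¹⁵))^(1/4) = 130 K.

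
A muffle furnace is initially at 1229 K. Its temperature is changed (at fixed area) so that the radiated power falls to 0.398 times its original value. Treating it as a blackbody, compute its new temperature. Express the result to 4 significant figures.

T₂ ≈ 976.2 K

P ∝ T⁴, so T₂/T₁ = (P₂/P₁)^(1/4) = (0.398)^(1/4) = 0.794275.
T₂ = 1229 × 0.794275 = 976.2 K.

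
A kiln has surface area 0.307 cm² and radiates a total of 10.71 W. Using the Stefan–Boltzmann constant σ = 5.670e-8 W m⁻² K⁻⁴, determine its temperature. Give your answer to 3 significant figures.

Area A = 0.307 cm² = 3.07×10⁻⁵ m².
P = σAT⁴ ⇒ T = (P/(σA))^(1/4) = (10.71/(5.670×10⁻⁸×3.07×10⁻⁵))^(1/4) = 1.57×10³ K.

T ≈ 1.57×10³ K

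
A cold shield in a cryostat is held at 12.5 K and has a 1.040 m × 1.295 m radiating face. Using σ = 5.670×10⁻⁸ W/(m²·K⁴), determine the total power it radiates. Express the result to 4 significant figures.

Area A = 1.040 × 1.295 = 1.3468 m².
P = σAT⁴ = 5.670×10⁻⁸ × 1.3468 × (12.5)⁴ = 1.864×10⁻³ W.

P ≈ 1.864×10⁻³ W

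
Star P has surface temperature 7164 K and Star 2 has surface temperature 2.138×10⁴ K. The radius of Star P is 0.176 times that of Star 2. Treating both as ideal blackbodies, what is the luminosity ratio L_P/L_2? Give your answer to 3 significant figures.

L_P/L_2 ≈ 3.90×10⁻⁴

L ∝ R²T⁴, so L_P/L_2 = (R_P/R_2)²(T_P/T_2)⁴ = (0.176)² × (7164/2.138×10⁴)⁴ = 0.030976 × 0.0126064 = 3.90×10⁻⁴.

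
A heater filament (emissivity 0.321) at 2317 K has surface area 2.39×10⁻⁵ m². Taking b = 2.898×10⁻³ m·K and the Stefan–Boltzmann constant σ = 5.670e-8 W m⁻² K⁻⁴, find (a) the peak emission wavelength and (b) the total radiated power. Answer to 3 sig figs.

(a) λ_max = b/T = 2.898×10⁻³/2317 = 1.251×10⁻⁶ m = 1.25 μm.
Area A = 2.39×10⁻⁵ m².
(b) P = εσAT⁴ = 0.321×5.670×10⁻⁸×2.39×10⁻⁵×(2317)⁴ = 12.5 W.

λ_max ≈ 1.25 μm; P ≈ 12.5 W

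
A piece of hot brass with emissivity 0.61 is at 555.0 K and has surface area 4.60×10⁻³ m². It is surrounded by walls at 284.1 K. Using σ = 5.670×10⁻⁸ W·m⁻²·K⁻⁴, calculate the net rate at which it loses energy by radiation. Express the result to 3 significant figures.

Area A = 4.60×10⁻³ m².
Net radiated power P_net = εσA(T⁴ − T₀⁴) = 0.61×5.670×10⁻⁸×4.60×10⁻³×(555.0⁴ − 284.1⁴).
T⁴ − T₀⁴ = 9.48794×10¹⁰ − 6.51456×10⁹ = 8.83648×10¹⁰ K⁴, so P_net = 14.1 W.

Net loss ≈ 14.1 W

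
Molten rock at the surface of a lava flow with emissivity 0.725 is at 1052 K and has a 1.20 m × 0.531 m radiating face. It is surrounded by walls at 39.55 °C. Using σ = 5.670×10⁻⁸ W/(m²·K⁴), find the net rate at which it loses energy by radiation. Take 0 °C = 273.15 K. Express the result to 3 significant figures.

Surroundings: T = 39.55 °C + 273.15 = 312.70 K.
Area A = 1.20 × 0.531 = 0.6372 m².
Net radiated power P_net = εσA(T⁴ − T₀⁴) = 0.725×5.670×10⁻⁸×0.6372×(1052⁴ − 312.70⁴).
T⁴ − T₀⁴ = 1.22479×10¹² − 9.56118×10⁹ = 1.21523×10¹² K⁴, so P_net = 3.18×10⁴ W.

Net loss ≈ 3.18×10⁴ W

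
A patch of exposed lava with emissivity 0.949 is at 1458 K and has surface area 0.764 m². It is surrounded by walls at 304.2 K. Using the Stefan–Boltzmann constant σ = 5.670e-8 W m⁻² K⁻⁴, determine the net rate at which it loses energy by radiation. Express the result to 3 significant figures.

Net loss ≈ 1.85×10⁵ W

Area A = 0.764 m².
Net radiated power P_net = εσA(T⁴ − T₀⁴) = 0.949×5.670×10⁻⁸×0.764×(1458⁴ − 304.2⁴).
T⁴ − T₀⁴ = 4.51887×10¹² − 8.56321×10⁹ = 4.51031×10¹² K⁴, so P_net = 1.85×10⁵ W.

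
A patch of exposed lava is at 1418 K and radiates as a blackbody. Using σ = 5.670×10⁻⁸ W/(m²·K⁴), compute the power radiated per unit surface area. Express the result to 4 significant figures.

Stefan–Boltzmann: I = σT⁴ = 5.670×10⁻⁸ × (1418)⁴ = 2.292×10⁵ W/m².

I ≈ 2.292×10⁵ W/m²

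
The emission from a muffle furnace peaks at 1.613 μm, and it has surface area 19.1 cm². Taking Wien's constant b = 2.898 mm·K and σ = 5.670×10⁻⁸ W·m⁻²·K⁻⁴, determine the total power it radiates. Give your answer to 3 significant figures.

P ≈ 1.13×10³ W

Wien's law: T = b/λ_max = 2.898×10⁻³/1.613×10⁻⁶ = 1796.65 K.
Area A = 19.1 cm² = 1.91×10⁻³ m².
Then P = σAT⁴ = 5.670×10⁻⁸×1.91×10⁻³×(1796.65)⁴ = 1.13×10³ W.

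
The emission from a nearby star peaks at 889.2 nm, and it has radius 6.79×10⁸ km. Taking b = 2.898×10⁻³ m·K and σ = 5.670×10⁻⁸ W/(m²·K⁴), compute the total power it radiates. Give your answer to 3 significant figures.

Wien's law: T = b/λ_max = 2.898×10⁻³/8.892×10⁻⁷ = 3259.11 K.
Surface area A = 4πR² = 4π(6.79×10¹¹ m)² = 5.79361×10²⁴ m².
Then P = σAT⁴ = 5.670×10⁻⁸×5.79361×10²⁴×(3259.11)⁴ = 3.71×10³¹ W.

P ≈ 3.71×10³¹ W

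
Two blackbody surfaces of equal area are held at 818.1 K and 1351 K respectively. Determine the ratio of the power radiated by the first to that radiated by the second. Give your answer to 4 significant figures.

With equal areas, P₁/P₂ = (T₁/T₂)⁴ = (818.1/1351)⁴ = 0.1345.

P₁/P₂ ≈ 0.1345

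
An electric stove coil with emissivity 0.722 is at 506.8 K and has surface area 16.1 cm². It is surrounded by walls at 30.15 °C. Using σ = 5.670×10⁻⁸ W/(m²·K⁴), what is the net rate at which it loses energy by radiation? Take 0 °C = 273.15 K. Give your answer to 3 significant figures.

Surroundings: T = 30.15 °C + 273.15 = 303.30 K.
Area A = 16.1 cm² = 1.61×10⁻³ m².
Net radiated power P_net = εσA(T⁴ − T₀⁴) = 0.722×5.670×10⁻⁸×1.61×10⁻³×(506.8⁴ − 303.30⁴).
T⁴ − T₀⁴ = 6.59700×10¹⁰ − 8.46232×10⁹ = 5.75077×10¹⁰ K⁴, so P_net = 3.79 W.

Net loss ≈ 3.79 W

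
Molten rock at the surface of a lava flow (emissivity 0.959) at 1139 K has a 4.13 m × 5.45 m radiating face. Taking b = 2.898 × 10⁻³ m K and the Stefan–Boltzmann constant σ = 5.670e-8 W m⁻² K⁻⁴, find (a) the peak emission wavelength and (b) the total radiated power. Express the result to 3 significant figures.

(a) λ_max = b/T = 2.898×10⁻³/1139 = 2.544×10⁻⁶ m = 2.54 μm.
Area A = 4.13 × 5.45 = 22.5085 m².
(b) P = εσAT⁴ = 0.959×5.670×10⁻⁸×22.5085×(1139)⁴ = 2.06×10⁶ W.

λ_max ≈ 2.54 μm; P ≈ 2.06×10⁶ W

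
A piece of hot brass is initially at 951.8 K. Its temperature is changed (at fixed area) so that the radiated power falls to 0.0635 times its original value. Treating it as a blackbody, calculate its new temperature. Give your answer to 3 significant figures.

T₂ ≈ 478 K

P ∝ T⁴, so T₂/T₁ = (P₂/P₁)^(1/4) = (0.0635)^(1/4) = 0.501988.
T₂ = 951.8 × 0.501988 = 478 K.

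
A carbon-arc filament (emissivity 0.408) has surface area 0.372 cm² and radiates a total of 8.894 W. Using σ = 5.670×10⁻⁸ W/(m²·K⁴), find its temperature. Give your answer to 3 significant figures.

T ≈ 1.79×10³ K

Area A = 0.372 cm² = 3.72×10⁻⁵ m².
P = εσAT⁴ ⇒ T = (P/(εσA))^(1/4) = (8.894/(0.408×5.670×10⁻⁸×3.72×10⁻⁵))^(1/4) = 1.79×10³ K.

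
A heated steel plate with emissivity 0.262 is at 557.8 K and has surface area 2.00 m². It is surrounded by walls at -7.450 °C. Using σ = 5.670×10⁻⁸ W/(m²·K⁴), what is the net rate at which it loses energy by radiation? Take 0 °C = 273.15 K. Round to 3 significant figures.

Surroundings: T = -7.450 °C + 273.15 = 265.700 K.
Area A = 2.00 m².
Net radiated power P_net = εσA(T⁴ − T₀⁴) = 0.262×5.670×10⁻⁸×2.00×(557.8⁴ − 265.700⁴).
T⁴ − T₀⁴ = 9.68086×10¹⁰ − 4.98386×10⁹ = 9.18247×10¹⁰ K⁴, so P_net = 2.73×10³ W.

Net loss ≈ 2.73×10³ W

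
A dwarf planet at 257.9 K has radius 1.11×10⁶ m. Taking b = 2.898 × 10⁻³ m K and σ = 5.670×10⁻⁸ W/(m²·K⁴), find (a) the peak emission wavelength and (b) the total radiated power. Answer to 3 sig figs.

λ_max ≈ 11.2 μm; P ≈ 3.88×10¹⁵ W

(a) λ_max = b/T = 2.898×10⁻³/257.9 = 1.124×10⁻⁵ m = 11.2 μm.
Surface area A = 4πR² = 4π(1.11×10⁶ m)² = 1.54830×10¹³ m².
(b) P = σAT⁴ = 5.670×10⁻⁸×1.54830×10¹³×(257.9)⁴ = 3.88×10¹⁵ W.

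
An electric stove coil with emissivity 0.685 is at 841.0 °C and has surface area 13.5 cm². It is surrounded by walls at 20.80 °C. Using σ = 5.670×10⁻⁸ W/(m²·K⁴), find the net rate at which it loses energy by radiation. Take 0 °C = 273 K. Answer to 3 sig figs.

T = 841.0 °C + 273 = 1114.0 K.
Surroundings: T = 20.80 °C + 273 = 293.80 K.
Area A = 13.5 cm² = 1.35×10⁻³ m².
Net radiated power P_net = εσA(T⁴ − T₀⁴) = 0.685×5.670×10⁻⁸×1.35×10⁻³×(1114.0⁴ − 293.80⁴).
T⁴ − T₀⁴ = 1.54007×10¹² − 7.45087×10⁹ = 1.53262×10¹² K⁴, so P_net = 80.4 W.

Net loss ≈ 80.4 W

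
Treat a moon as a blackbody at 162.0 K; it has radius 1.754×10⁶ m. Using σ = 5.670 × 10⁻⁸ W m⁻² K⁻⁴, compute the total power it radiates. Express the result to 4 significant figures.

P ≈ 1.510×10¹⁵ W

Surface area A = 4πR² = 4π(1.754×10⁶ m)² = 3.86606×10¹³ m².
P = σAT⁴ = 5.670×10⁻⁸ × 3.86606×10¹³ × (162.0)⁴ = 1.510×10¹⁵ W.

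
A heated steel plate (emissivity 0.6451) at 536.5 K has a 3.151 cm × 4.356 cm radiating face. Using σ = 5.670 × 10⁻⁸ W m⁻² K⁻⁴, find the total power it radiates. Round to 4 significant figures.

Area A = 0.03151 × 0.04356 = 1.37258×10⁻³ m².
P = εσAT⁴ = 0.6451 × 5.670×10⁻⁸ × 1.37258×10⁻³ × (536.5)⁴ = 4.159 W.

P ≈ 4.159 W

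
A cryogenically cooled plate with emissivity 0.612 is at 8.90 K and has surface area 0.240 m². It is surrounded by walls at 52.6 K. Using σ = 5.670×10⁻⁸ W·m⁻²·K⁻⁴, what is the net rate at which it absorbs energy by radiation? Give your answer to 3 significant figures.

Area A = 0.240 m².
Net radiated power P_net = εσA(T⁴ − T₀⁴) = 0.612×5.670×10⁻⁸×0.240×(8.90⁴ − 52.6⁴).
T⁴ − T₀⁴ = 6274.22 − 7.65496×10⁶ = -7.64869×10⁶ K⁴, so P_net = -0.0637 W — negative, meaning a net gain of 0.0637 W.

Net gain ≈ 0.0637 W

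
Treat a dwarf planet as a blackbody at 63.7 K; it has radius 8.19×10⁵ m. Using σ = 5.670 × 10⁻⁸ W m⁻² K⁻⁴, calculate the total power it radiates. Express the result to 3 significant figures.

P ≈ 7.87×10¹² W

Surface area A = 4πR² = 4π(8.19×10⁵ m)² = 8.42903×10¹² m².
P = σAT⁴ = 5.670×10⁻⁸ × 8.42903×10¹² × (63.7)⁴ = 7.87×10¹² W.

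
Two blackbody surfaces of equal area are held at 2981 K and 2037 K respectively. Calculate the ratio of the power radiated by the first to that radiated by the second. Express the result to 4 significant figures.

With equal areas, P₁/P₂ = (T₁/T₂)⁴ = (2981/2037)⁴ = 4.587.

P₁/P₂ ≈ 4.587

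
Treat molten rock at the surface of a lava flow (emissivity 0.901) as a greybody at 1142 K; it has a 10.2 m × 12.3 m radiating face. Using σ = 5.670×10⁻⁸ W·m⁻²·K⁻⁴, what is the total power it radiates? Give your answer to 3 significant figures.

Area A = 10.2 × 12.3 = 125.46 m².
P = εσAT⁴ = 0.901 × 5.670×10⁻⁸ × 125.46 × (1142)⁴ = 1.09×10⁷ W.

P ≈ 1.09×10⁷ W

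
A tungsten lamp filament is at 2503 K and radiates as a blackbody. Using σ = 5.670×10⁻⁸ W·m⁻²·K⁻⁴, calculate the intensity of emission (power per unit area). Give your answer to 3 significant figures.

I ≈ 2.23×10⁶ W/m²

Stefan–Boltzmann: I = σT⁴ = 5.670×10⁻⁸ × (2503)⁴ = 2.23×10⁶ W/m².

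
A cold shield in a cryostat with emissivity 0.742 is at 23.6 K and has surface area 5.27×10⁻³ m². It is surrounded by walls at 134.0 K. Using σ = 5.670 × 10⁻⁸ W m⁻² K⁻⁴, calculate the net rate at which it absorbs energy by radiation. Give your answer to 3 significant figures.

Area A = 5.27×10⁻³ m².
Net radiated power P_net = εσA(T⁴ − T₀⁴) = 0.742×5.670×10⁻⁸×5.27×10⁻³×(23.6⁴ − 134.0⁴).
T⁴ − T₀⁴ = 3.10204×10⁵ − 3.22418×10⁸ = -3.22108×10⁸ K⁴, so P_net = -0.0714 W — negative, meaning a net gain of 0.0714 W.

Net gain ≈ 0.0714 W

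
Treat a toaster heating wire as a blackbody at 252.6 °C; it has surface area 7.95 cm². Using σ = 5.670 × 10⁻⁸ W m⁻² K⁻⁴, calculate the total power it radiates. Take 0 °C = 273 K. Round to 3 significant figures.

P ≈ 3.44 W

T = 252.6 °C + 273 = 525.6 K.
Area A = 7.95 cm² = 7.95×10⁻⁴ m².
P = σAT⁴ = 5.670×10⁻⁸ × 7.95×10⁻⁴ × (525.6)⁴ = 3.44 W.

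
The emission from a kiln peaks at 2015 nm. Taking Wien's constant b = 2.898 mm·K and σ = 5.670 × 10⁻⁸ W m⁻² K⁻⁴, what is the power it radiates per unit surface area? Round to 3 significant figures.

Wien's law: T = b/λ_max = 2.898×10⁻³/2.015×10⁻⁶ = 1438.21 K.
Then I = σT⁴ = 5.670×10⁻⁸×(1438.21)⁴ = 2.43×10⁵ W/m².

I ≈ 2.43×10⁵ W/m²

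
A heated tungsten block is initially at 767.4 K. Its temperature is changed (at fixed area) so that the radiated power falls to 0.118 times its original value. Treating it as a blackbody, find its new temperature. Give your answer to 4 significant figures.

T₂ ≈ 449.8 K

P ∝ T⁴, so T₂/T₁ = (P₂/P₁)^(1/4) = (0.118)^(1/4) = 0.586098.
T₂ = 767.4 × 0.586098 = 449.8 K.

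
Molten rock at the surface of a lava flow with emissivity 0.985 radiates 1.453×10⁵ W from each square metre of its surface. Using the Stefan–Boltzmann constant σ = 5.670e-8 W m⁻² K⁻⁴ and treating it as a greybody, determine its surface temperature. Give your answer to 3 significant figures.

I = εσT⁴, so T = (I/εσ)^(1/4) = (1.453×10⁵/(0.985×5.670×10⁻⁸))^(1/4) = 1.27×10³ K.

T ≈ 1.27×10³ K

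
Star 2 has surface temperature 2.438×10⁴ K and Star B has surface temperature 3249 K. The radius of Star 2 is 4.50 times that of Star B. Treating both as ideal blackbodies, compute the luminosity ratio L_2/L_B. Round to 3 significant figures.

L ∝ R²T⁴, so L_2/L_B = (R_2/R_B)²(T_2/T_B)⁴ = (4.50)² × (2.438×10⁴/3249)⁴ = 20.25 × 3170.56 = 6.42×10⁴.

L_2/L_B ≈ 6.42×10⁴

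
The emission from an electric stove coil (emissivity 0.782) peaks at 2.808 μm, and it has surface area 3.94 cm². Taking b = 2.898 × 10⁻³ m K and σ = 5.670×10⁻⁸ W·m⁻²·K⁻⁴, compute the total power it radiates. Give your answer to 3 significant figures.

P ≈ 19.8 W

Wien's law: T = b/λ_max = 2.898×10⁻³/2.808×10⁻⁶ = 1032.05 K.
Area A = 3.94 cm² = 3.94×10⁻⁴ m².
Then P = εσAT⁴ = 0.782×5.670×10⁻⁸×3.94×10⁻⁴×(1032.05)⁴ = 19.8 W.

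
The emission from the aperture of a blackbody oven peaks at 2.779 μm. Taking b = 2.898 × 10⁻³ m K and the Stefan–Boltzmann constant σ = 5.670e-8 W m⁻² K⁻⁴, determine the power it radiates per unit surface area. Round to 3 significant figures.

I ≈ 6.71×10⁴ W/m²

Wien's law: T = b/λ_max = 2.898×10⁻³/2.779×10⁻⁶ = 1042.82 K.
Then I = σT⁴ = 5.670×10⁻⁸×(1042.82)⁴ = 6.71×10⁴ W/m².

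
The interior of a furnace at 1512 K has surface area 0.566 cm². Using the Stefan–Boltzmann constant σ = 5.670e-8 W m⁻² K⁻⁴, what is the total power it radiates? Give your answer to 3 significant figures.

P ≈ 16.8 W

Area A = 0.566 cm² = 5.66×10⁻⁵ m².
P = σAT⁴ = 5.670×10⁻⁸ × 5.66×10⁻⁵ × (1512)⁴ = 16.8 W.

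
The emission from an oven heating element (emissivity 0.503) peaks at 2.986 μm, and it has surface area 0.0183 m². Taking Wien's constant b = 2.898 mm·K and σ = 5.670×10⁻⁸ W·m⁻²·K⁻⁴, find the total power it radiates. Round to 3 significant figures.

P ≈ 463 W

Wien's law: T = b/λ_max = 2.898×10⁻³/2.986×10⁻⁶ = 970.529 K.
Area A = 0.0183 m².
Then P = εσAT⁴ = 0.503×5.670×10⁻⁸×0.0183×(970.529)⁴ = 463 W.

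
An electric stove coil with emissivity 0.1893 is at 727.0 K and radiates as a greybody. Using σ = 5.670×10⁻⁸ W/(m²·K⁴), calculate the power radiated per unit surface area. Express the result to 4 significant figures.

I ≈ 2998 W/m²

Stefan–Boltzmann: I = εσT⁴ = 0.1893 × 5.670×10⁻⁸ × (727.0)⁴ = 2998 W/m².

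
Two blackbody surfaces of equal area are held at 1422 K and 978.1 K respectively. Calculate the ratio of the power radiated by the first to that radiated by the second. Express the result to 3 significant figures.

With equal areas, P₁/P₂ = (T₁/T₂)⁴ = (1422/978.1)⁴ = 4.47.

P₁/P₂ ≈ 4.47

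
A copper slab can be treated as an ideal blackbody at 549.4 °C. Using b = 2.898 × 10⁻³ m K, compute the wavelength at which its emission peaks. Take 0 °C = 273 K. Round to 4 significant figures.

λ_max ≈ 3.524 μm

T = 549.4 °C + 273 = 822.4 K.
Wien's displacement law: λ_max = b/T = (2.898×10⁻³ m·K)/(822.4 K) = 3.5238×10⁻⁶ m.
That is 3.524 μm, in the infrared range.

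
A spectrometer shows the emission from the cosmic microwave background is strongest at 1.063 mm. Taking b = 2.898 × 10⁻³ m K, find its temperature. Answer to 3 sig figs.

T ≈ 2.73 K

Wien's law gives T = b/λ_max = (2.898×10⁻³ m·K)/(1.063×10⁻³ m) = 2.73 K.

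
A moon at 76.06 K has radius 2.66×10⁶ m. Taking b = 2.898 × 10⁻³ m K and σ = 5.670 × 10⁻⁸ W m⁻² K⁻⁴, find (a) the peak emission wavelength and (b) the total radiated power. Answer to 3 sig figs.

(a) λ_max = b/T = 2.898×10⁻³/76.06 = 3.810×10⁻⁵ m = 38.1 μm.
Surface area A = 4πR² = 4π(2.66×10⁶ m)² = 8.89146×10¹³ m².
(b) P = σAT⁴ = 5.670×10⁻⁸×8.89146×10¹³×(76.06)⁴ = 1.69×10¹⁴ W.

λ_max ≈ 38.1 μm; P ≈ 1.69×10¹⁴ W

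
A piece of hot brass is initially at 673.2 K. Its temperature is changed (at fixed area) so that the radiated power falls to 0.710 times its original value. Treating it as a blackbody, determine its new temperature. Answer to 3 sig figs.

T₂ ≈ 618 K

P ∝ T⁴, so T₂/T₁ = (P₂/P₁)^(1/4) = (0.710)^(1/4) = 0.917941.
T₂ = 673.2 × 0.917941 = 618 K.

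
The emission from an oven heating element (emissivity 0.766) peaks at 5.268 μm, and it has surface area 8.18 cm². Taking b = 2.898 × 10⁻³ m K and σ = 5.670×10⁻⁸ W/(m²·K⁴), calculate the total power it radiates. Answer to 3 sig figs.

P ≈ 3.25 W

Wien's law: T = b/λ_max = 2.898×10⁻³/5.268×10⁻⁶ = 550.114 K.
Area A = 8.18 cm² = 8.18×10⁻⁴ m².
Then P = εσAT⁴ = 0.766×5.670×10⁻⁸×8.18×10⁻⁴×(550.114)⁴ = 3.25 W.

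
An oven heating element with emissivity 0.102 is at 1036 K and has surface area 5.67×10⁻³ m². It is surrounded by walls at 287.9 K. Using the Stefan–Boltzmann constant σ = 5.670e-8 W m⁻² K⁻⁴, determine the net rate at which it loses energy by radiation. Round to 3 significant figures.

Net loss ≈ 37.5 W

Area A = 5.67×10⁻³ m².
Net radiated power P_net = εσA(T⁴ − T₀⁴) = 0.102×5.670×10⁻⁸×5.67×10⁻³×(1036⁴ − 287.9⁴).
T⁴ − T₀⁴ = 1.15196×10¹² − 6.87016×10⁹ = 1.14509×10¹² K⁴, so P_net = 37.5 W.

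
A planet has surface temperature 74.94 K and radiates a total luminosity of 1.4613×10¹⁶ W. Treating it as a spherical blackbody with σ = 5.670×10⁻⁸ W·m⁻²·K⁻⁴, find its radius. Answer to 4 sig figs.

R ≈ 2.550×10⁷ m

L = 4πR²σT⁴ ⇒ R = √(L/(4πσT⁴)).
σT⁴ = 1.78829 W/m², so R = √(1.4613×10¹⁶/(4π×1.78829)) = 2.550×10⁷ m.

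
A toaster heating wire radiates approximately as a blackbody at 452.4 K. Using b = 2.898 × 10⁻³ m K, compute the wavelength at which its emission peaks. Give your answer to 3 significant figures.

λ_max ≈ 6.41 μm

Wien's displacement law: λ_max = b/T = (2.898×10⁻³ m·K)/(452.4 K) = 6.406×10⁻⁶ m.
That is 6.41 μm, in the infrared range.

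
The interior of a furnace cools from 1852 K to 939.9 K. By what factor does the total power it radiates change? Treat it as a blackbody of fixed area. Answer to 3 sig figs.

P ∝ T⁴, so P₂/P₁ = (T₂/T₁)⁴ = (939.9/1852)⁴ = (0.507505)⁴ = 0.0663.

P₂/P₁ ≈ 0.0663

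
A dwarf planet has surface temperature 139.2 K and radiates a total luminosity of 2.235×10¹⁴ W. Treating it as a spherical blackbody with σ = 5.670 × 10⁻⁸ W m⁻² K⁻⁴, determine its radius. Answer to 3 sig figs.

R ≈ 9.14×10⁵ m

L = 4πR²σT⁴ ⇒ R = √(L/(4πσT⁴)).
σT⁴ = 21.2883 W/m², so R = √(2.235×10¹⁴/(4π×21.2883)) = 9.14×10⁵ m.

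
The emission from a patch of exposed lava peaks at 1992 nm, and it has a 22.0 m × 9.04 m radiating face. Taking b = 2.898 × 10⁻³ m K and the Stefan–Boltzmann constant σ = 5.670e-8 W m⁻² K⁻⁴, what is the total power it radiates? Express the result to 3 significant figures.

Wien's law: T = b/λ_max = 2.898×10⁻³/1.992×10⁻⁶ = 1454.82 K.
Area A = 22.0 × 9.04 = 198.88 m².
Then P = σAT⁴ = 5.670×10⁻⁸×198.88×(1454.82)⁴ = 5.05×10⁷ W.

P ≈ 5.05×10⁷ W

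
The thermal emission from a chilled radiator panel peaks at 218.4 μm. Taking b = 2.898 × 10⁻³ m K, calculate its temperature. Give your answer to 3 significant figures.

Wien's law gives T = b/λ_max = (2.898×10⁻³ m·K)/(2.184×10⁻⁴ m) = 13.3 K.

T ≈ 13.3 K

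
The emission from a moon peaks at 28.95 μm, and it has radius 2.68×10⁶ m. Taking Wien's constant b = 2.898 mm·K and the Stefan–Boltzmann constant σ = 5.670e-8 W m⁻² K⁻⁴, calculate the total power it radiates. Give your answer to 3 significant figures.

P ≈ 5.14×10¹⁴ W

Wien's law: T = b/λ_max = 2.898×10⁻³/2.895×10⁻⁵ = 100.104 K.
Surface area A = 4πR² = 4π(2.68×10⁶ m)² = 9.02567×10¹³ m².
Then P = σAT⁴ = 5.670×10⁻⁸×9.02567×10¹³×(100.104)⁴ = 5.14×10¹⁴ W.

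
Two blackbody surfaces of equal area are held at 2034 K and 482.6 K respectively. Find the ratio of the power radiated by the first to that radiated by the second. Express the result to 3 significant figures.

P₁/P₂ ≈ 316

With equal areas, P₁/P₂ = (T₁/T₂)⁴ = (2034/482.6)⁴ = 316.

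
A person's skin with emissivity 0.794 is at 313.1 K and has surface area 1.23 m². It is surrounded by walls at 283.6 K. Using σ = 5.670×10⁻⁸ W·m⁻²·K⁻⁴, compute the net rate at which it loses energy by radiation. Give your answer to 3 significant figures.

Area A = 1.23 m².
Net radiated power P_net = εσA(T⁴ − T₀⁴) = 0.794×5.670×10⁻⁸×1.23×(313.1⁴ − 283.6⁴).
T⁴ − T₀⁴ = 9.61020×10⁹ − 6.46882×10⁹ = 3.14138×10⁹ K⁴, so P_net = 174 W.

Net loss ≈ 174 W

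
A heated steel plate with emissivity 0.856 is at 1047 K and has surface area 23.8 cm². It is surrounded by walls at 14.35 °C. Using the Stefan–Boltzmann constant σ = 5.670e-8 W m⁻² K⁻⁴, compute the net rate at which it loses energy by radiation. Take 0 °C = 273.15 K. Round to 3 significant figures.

Net loss ≈ 138 W

Surroundings: T = 14.35 °C + 273.15 = 287.50 K.
Area A = 23.8 cm² = 2.38×10⁻³ m².
Net radiated power P_net = εσA(T⁴ − T₀⁴) = 0.856×5.670×10⁻⁸×2.38×10⁻³×(1047⁴ − 287.50⁴).
T⁴ − T₀⁴ = 1.20167×10¹² − 6.83206×10⁹ = 1.19484×10¹² K⁴, so P_net = 138 W.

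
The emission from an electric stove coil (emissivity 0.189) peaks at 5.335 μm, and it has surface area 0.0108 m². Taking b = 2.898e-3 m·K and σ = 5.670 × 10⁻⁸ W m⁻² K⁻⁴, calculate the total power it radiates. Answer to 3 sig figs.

P ≈ 10.1 W

Wien's law: T = b/λ_max = 2.898×10⁻³/5.335×10⁻⁶ = 543.205 K.
Area A = 0.0108 m².
Then P = εσAT⁴ = 0.189×5.670×10⁻⁸×0.0108×(543.205)⁴ = 10.1 W.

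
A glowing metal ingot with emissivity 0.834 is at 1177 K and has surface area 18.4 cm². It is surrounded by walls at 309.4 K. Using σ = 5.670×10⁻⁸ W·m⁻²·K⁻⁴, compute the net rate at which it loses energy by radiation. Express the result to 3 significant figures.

Area A = 18.4 cm² = 1.84×10⁻³ m².
Net radiated power P_net = εσA(T⁴ − T₀⁴) = 0.834×5.670×10⁻⁸×1.84×10⁻³×(1177⁴ − 309.4⁴).
T⁴ − T₀⁴ = 1.91914×10¹² − 9.16392×10⁹ = 1.90998×10¹² K⁴, so P_net = 166 W.

Net loss ≈ 166 W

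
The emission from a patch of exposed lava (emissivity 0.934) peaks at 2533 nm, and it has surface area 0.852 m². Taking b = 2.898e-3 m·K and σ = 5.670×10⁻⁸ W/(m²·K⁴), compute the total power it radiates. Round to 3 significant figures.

P ≈ 7.73×10⁴ W

Wien's law: T = b/λ_max = 2.898×10⁻³/2.533×10⁻⁶ = 1144.10 K.
Area A = 0.852 m².
Then P = εσAT⁴ = 0.934×5.670×10⁻⁸×0.852×(1144.10)⁴ = 7.73×10⁴ W.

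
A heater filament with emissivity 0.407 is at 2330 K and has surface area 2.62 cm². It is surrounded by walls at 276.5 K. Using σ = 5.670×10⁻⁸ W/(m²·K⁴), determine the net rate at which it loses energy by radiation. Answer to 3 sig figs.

Net loss ≈ 178 W

Area A = 2.62 cm² = 2.62×10⁻⁴ m².
Net radiated power P_net = εσA(T⁴ − T₀⁴) = 0.407×5.670×10⁻⁸×2.62×10⁻⁴×(2330⁴ − 276.5⁴).
T⁴ − T₀⁴ = 2.94730×10¹³ − 5.84495×10⁹ = 2.94672×10¹³ K⁴, so P_net = 178 W.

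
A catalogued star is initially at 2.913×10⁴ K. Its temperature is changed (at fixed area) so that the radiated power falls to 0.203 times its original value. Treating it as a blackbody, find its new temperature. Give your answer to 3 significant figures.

T₂ ≈ 1.96×10⁴ K

P ∝ T⁴, so T₂/T₁ = (P₂/P₁)^(1/4) = (0.203)^(1/4) = 0.671234.
T₂ = 2.913×10⁴ × 0.671234 = 1.96×10⁴ K.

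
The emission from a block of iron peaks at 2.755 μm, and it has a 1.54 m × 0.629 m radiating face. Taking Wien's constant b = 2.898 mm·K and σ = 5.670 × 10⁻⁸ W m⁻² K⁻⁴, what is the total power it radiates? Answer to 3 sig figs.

Wien's law: T = b/λ_max = 2.898×10⁻³/2.755×10⁻⁶ = 1051.91 K.
Area A = 1.54 × 0.629 = 0.96866 m².
Then P = σAT⁴ = 5.670×10⁻⁸×0.96866×(1051.91)⁴ = 6.72×10⁴ W.

P ≈ 6.72×10⁴ W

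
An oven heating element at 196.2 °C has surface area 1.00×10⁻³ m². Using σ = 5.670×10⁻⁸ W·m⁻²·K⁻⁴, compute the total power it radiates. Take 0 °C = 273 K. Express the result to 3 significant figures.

T = 196.2 °C + 273 = 469.2 K.
Area A = 1.00×10⁻³ m².
P = σAT⁴ = 5.670×10⁻⁸ × 1.00×10⁻³ × (469.2)⁴ = 2.75 W.

P ≈ 2.75 W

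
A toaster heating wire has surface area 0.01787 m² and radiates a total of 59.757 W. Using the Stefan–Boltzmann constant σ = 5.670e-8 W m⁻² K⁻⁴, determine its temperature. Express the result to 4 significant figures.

Area A = 0.01787 m².
P = σAT⁴ ⇒ T = (P/(σA))^(1/4) = (59.757/(5.670×10⁻⁸×0.01787))^(1/4) = 492.8 K.

T ≈ 492.8 K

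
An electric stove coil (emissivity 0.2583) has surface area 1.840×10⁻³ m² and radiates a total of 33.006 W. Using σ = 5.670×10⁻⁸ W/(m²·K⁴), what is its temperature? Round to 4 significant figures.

Area A = 1.840×10⁻³ m².
P = εσAT⁴ ⇒ T = (P/(εσA))^(1/4) = (33.006/(0.2583×5.670×10⁻⁸×1.840×10⁻³))^(1/4) = 1052 K.

T ≈ 1052 K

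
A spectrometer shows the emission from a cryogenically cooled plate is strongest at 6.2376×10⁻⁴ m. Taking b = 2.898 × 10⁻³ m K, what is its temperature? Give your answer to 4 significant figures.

T ≈ 4.646 K

Wien's law gives T = b/λ_max = (2.898×10⁻³ m·K)/(6.2376×10⁻⁴ m) = 4.646 K.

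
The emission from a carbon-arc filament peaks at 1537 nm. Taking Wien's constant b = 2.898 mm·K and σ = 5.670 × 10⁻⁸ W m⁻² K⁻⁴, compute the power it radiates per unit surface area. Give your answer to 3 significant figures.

Wien's law: T = b/λ_max = 2.898×10⁻³/1.537×10⁻⁶ = 1885.49 K.
Then I = σT⁴ = 5.670×10⁻⁸×(1885.49)⁴ = 7.17×10⁵ W/m².

I ≈ 7.17×10⁵ W/m²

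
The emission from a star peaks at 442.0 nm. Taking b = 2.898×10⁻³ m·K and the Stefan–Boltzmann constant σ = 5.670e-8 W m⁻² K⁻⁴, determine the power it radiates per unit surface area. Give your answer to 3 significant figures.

Wien's law: T = b/λ_max = 2.898×10⁻³/4.420×10⁻⁷ = 6556.56 K.
Then I = σT⁴ = 5.670×10⁻⁸×(6556.56)⁴ = 1.05×10⁸ W/m².

I ≈ 1.05×10⁸ W/m²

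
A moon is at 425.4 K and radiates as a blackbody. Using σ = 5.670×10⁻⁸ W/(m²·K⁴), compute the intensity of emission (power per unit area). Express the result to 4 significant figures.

I ≈ 1857 W/m²

Stefan–Boltzmann: I = σT⁴ = 5.670×10⁻⁸ × (425.4)⁴ = 1857 W/m².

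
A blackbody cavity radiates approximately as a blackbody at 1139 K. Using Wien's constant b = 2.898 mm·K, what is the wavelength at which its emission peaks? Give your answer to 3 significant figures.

λ_max ≈ 2.54×10³ nm

Wien's displacement law: λ_max = b/T = (2.898×10⁻³ m·K)/(1139 K) = 2.544×10⁻⁶ m.
That is 2.54×10³ nm, in the infrared range.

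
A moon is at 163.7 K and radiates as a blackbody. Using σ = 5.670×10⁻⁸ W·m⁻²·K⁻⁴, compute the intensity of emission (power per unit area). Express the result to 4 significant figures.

Stefan–Boltzmann: I = σT⁴ = 5.670×10⁻⁸ × (163.7)⁴ = 40.72 W/m².

I ≈ 40.72 W/m²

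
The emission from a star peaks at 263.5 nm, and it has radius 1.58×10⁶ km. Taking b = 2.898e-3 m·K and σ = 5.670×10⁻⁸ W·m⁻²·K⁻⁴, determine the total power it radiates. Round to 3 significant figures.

P ≈ 2.60×10²⁸ W

Wien's law: T = b/λ_max = 2.898×10⁻³/2.635×10⁻⁷ = 10998.1 K.
Surface area A = 4πR² = 4π(1.58×10⁹ m)² = 3.13707×10¹⁹ m².
Then P = σAT⁴ = 5.670×10⁻⁸×3.13707×10¹⁹×(10998.1)⁴ = 2.60×10²⁸ W.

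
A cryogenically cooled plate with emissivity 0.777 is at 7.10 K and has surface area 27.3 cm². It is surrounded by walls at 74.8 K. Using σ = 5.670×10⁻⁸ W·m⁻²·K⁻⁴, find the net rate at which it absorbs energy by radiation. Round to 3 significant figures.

Area A = 27.3 cm² = 2.73×10⁻³ m².
Net radiated power P_net = εσA(T⁴ − T₀⁴) = 0.777×5.670×10⁻⁸×2.73×10⁻³×(7.10⁴ − 74.8⁴).
T⁴ − T₀⁴ = 2541.17 − 3.13045×10⁷ = -3.13020×10⁷ K⁴, so P_net = -3.76×10⁻³ W — negative, meaning a net gain of 3.76×10⁻³ W.

Net gain ≈ 3.76×10⁻³ W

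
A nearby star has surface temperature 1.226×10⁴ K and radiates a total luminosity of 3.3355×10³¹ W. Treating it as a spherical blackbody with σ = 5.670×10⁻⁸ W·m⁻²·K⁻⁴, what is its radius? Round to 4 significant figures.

L = 4πR²σT⁴ ⇒ R = √(L/(4πσT⁴)).
σT⁴ = 1.28099×10⁹ W/m², so R = √(3.3355×10³¹/(4π×1.28099×10⁹)) = 4.552×10¹⁰ m.

R ≈ 4.552×10¹⁰ m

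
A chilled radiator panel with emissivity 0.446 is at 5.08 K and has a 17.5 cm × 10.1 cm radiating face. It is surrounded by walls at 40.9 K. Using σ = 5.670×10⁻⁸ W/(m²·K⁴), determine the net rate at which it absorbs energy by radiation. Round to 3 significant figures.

Area A = 0.175 × 0.101 = 0.017675 m².
Net radiated power P_net = εσA(T⁴ − T₀⁴) = 0.446×5.670×10⁻⁸×0.017675×(5.08⁴ − 40.9⁴).
T⁴ − T₀⁴ = 665.970 − 2.79829×10⁶ = -2.79762×10⁶ K⁴, so P_net = -1.25×10⁻³ W — negative, meaning a net gain of 1.25×10⁻³ W.

Net gain ≈ 1.25×10⁻³ W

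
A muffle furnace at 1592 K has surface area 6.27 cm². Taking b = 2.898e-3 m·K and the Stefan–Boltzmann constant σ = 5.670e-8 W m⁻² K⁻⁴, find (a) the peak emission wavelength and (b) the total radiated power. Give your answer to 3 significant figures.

λ_max ≈ 1.82×10³ nm; P ≈ 228 W

(a) λ_max = b/T = 2.898×10⁻³/1592 = 1.820×10⁻⁶ m = 1.82×10³ nm.
Area A = 6.27 cm² = 6.27×10⁻⁴ m².
(b) P = σAT⁴ = 5.670×10⁻⁸×6.27×10⁻⁴×(1592)⁴ = 228 W.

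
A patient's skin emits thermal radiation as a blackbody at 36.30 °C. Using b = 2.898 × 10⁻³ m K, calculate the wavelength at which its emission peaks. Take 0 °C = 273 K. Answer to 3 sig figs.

T = 36.30 °C + 273 = 309.30 K.
Wien's displacement law: λ_max = b/T = (2.898×10⁻³ m·K)/(309.30 K) = 9.370×10⁻⁶ m.
That is 9.37 μm, in the infrared range.

λ_max ≈ 9.37 μm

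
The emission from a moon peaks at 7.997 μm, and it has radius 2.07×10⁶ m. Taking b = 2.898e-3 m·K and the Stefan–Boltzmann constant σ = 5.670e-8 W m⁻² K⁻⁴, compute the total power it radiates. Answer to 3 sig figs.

P ≈ 5.27×10¹⁶ W

Wien's law: T = b/λ_max = 2.898×10⁻³/7.997×10⁻⁶ = 362.386 K.
Surface area A = 4πR² = 4π(2.07×10⁶ m)² = 5.38456×10¹³ m².
Then P = σAT⁴ = 5.670×10⁻⁸×5.38456×10¹³×(362.386)⁴ = 5.27×10¹⁶ W.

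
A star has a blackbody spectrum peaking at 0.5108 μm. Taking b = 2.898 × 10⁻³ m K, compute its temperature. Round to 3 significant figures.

Wien's law gives T = b/λ_max = (2.898×10⁻³ m·K)/(5.108×10⁻⁷ m) = 5.67×10³ K.

T ≈ 5.67×10³ K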